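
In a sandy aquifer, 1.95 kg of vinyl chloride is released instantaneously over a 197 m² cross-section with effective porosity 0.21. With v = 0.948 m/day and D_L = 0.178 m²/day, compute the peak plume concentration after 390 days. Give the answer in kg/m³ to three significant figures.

0.00160 kg/m³

The peak of an instantaneous 1D plume sits at x = vt; there the Gaussian factor is 1 and C_max = M/(n_e·A·√(4πDt)), where n_e·A is the pore area the mass is dissolved in.
√(4πDt) = √(4π × 0.178 × 390) = 29.54 m, so C_max = 1.95/(0.21 × 197 × 29.54) = 0.00160 kg/m³.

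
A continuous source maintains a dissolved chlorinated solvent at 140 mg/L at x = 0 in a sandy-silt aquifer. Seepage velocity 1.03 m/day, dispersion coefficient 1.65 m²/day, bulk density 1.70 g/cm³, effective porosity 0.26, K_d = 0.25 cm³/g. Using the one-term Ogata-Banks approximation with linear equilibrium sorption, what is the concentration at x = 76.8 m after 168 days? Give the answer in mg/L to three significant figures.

31.0 mg/L

Retardation factor R = 1 + ρ_b·K_d/n = 1 + 1.70 × 0.25/0.26 = 2.635.
Sorption retards both mechanisms: v_R = v/R = 0.3909 m/day, D_R = D/R = 0.6262 m²/day.
v_R·t = 0.3909 × 168 = 65.6712 m; 2√(D_R t) = 20.51 m; argument = (76.8 − 65.6712)/20.51 = 0.5426.
C = C₀ × ½·erfc(0.5426) = 140 × 0.2214 = 31.0 mg/L.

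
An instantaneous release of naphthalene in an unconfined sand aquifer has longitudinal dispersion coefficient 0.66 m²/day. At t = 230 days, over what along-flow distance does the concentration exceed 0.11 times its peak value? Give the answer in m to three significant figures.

The plume is Gaussian with σ = √(2Dt) = √(2 × 0.66 × 230) = 17.42 m.
C/C_peak = exp(−Δx²/(2σ²)) = 0.11 ⇒ Δx = σ·√(−2 ln 0.11) = 17.42 × 2.101 = 36.60 m.
Width = 2Δx = 73.2 m.

73.2 m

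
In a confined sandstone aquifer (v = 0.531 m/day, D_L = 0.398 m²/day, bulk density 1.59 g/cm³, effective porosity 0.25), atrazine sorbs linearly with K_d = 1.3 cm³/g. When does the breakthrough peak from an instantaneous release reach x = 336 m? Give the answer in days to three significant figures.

Retardation factor R = 1 + ρ_b·K_d/n = 1 + 1.59 × 1.3/0.25 = 9.268.
Sorption retards both mechanisms: v_R = v/R = 0.05729 m/day, D_R = D/R = 0.04294 m²/day.
Peak time from v_R²t² + 2D_R t − x² = 0: t = (√(D_R² + v_R²x²) − D_R)/v_R².
√(D_R² + v_R²x²) = √(0.04294² + 0.05729² × 336²) = 19.25; v_R² = 0.003282.
t = (19.25 − 0.04294)/0.003282 = 5850 days.

5850 days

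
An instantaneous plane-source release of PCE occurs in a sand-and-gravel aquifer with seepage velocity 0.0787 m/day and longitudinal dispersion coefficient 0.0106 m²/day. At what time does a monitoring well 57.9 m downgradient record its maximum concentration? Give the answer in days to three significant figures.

For the 1D instantaneous-source solution, setting ∂C/∂t = 0 at fixed x gives v²t² + 2Dt − x² = 0, so t = (√(D² + v²x²) − D)/v².
√(D² + v²x²) = √(0.0106² + 0.0787² × 57.9²) = 4.557; v² = 0.00619369.
t = (4.557 − 0.0106)/0.00619369 = 734 days (vs. the pure-advection estimate x/v = 736 d).

734 days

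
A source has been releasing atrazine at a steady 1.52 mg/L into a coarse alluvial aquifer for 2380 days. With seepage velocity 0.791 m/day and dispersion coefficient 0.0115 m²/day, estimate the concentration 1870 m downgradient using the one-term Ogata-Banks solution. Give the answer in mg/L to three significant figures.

1.45 mg/L

For a continuous step input, C/C₀ ≈ ½·erfc((x−vt)/(2√(Dt))).
vt = 0.791 × 2380 = 1882.58 m and 2√(Dt) = 2√(0.0115 × 2380) = 10.46 m.
Argument (x−vt)/(2√(Dt)) = (1870 − 1882.58)/10.46 = -1.203; ½·erfc(-1.203) = 0.9556.
C = 1.52 × 0.9556 = 1.45 mg/L.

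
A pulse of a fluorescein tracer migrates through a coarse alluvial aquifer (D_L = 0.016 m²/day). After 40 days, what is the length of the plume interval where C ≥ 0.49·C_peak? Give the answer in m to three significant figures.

The plume is Gaussian with σ = √(2Dt) = √(2 × 0.016 × 40) = 1.131 m.
C/C_peak = exp(−Δx²/(2σ²)) = 0.49 ⇒ Δx = σ·√(−2 ln 0.49) = 1.131 × 1.194 = 1.350 m.
Width = 2Δx = 2.70 m.

2.70 m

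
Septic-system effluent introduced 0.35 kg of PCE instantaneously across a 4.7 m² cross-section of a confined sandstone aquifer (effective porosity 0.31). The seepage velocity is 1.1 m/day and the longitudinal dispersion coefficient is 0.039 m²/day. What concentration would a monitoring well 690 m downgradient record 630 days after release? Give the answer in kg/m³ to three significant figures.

0.0125 kg/m³

For an instantaneous plane source, C(x,t) = M/(n_e·A·√(4πDt)) · exp(−(x−vt)²/(4Dt)), with n_e·A the pore (flow) area.
Plume center vt = 1.1 × 630 = 693 m, so the well at 690 m is 3 m upgradient of the peak.
√(4πDt) = 17.57 m, giving peak height M/(n_e·A·√(4πDt)) = 0.35/(0.31 × 4.7 × 17.57) = 0.01367 kg/m³.
(x−vt)²/(4Dt) = (-3)²/(4 × 0.039 × 630) = 0.09158; exp(−0.09158) = 0.9125.
C = 0.01367 × 0.9125 = 0.0125 kg/m³.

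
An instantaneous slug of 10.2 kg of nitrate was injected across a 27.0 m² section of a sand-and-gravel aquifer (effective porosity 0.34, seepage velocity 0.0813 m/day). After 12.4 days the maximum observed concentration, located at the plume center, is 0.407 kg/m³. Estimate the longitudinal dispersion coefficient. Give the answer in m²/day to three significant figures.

At the plume center C_max = M/(n_e·A·√(4πDt)), so D = M²/(4πt·(n_e·A·C_max)²).
n_e·A·C_max = 0.34 × 27.0 × 0.407 = 3.736 kg/m.
D = 10.2²/(4π × 12.4 × 3.736²) = 0.0478 m²/day.

0.0478 m²/day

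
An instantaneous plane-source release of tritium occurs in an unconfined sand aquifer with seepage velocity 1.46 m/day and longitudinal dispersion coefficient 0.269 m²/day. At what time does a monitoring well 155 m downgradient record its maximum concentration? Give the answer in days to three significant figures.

106 days

For the 1D instantaneous-source solution, setting ∂C/∂t = 0 at fixed x gives v²t² + 2Dt − x² = 0, so t = (√(D² + v²x²) − D)/v².
√(D² + v²x²) = √(0.269² + 1.46² × 155²) = 226.3; v² = 2.1316.
t = (226.3 − 0.269)/2.1316 = 106 days (vs. the pure-advection estimate x/v = 106 d).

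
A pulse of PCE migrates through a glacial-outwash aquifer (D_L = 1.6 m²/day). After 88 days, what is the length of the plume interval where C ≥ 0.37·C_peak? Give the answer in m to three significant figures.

The plume is Gaussian with σ = √(2Dt) = √(2 × 1.6 × 88) = 16.78 m.
C/C_peak = exp(−Δx²/(2σ²)) = 0.37 ⇒ Δx = σ·√(−2 ln 0.37) = 16.78 × 1.410 = 23.66 m.
Width = 2Δx = 47.3 m.

47.3 m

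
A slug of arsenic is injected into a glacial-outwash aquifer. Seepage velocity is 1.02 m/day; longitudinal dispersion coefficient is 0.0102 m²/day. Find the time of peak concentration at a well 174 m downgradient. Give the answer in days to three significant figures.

171 days

For the 1D instantaneous-source solution, setting ∂C/∂t = 0 at fixed x gives v²t² + 2Dt − x² = 0, so t = (√(D² + v²x²) − D)/v².
√(D² + v²x²) = √(0.0102² + 1.02² × 174²) = 177.5; v² = 1.0404.
t = (177.5 − 0.0102)/1.0404 = 171 days (vs. the pure-advection estimate x/v = 171 d).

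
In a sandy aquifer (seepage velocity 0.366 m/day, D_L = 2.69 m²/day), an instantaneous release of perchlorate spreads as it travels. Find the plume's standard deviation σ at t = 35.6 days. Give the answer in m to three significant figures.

Dispersive spreading gives a Gaussian with σ² = 2Dt; advection only shifts the center.
σ = √(2 × 2.69 × 35.6) = 13.8 m.

13.8 m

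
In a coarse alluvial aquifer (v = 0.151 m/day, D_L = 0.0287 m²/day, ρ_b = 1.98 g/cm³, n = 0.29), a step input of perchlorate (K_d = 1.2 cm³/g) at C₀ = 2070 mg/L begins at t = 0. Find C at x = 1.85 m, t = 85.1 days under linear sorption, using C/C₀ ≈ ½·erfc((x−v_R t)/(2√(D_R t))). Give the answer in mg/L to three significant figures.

554 mg/L

Retardation factor R = 1 + ρ_b·K_d/n = 1 + 1.98 × 1.2/0.29 = 9.193.
Sorption retards both mechanisms: v_R = v/R = 0.01643 m/day, D_R = D/R = 0.003122 m²/day.
v_R·t = 0.01643 × 85.1 = 1.398193 m; 2√(D_R t) = 1.031 m; argument = (1.85 − 1.398193)/1.031 = 0.4382.
C = C₀ × ½·erfc(0.4382) = 2070 × 0.2677 = 554 mg/L.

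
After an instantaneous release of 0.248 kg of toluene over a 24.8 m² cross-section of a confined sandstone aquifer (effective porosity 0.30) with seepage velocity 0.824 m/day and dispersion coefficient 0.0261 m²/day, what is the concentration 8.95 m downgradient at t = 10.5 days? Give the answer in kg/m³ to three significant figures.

For an instantaneous plane source, C(x,t) = M/(n_e·A·√(4πDt)) · exp(−(x−vt)²/(4Dt)), with n_e·A the pore (flow) area.
Plume center vt = 0.824 × 10.5 = 8.652 m, so the well at 8.95 m is 0.298 m downgradient of the peak.
√(4πDt) = 1.856 m, giving peak height M/(n_e·A·√(4πDt)) = 0.248/(0.30 × 24.8 × 1.856) = 0.01796 kg/m³.
(x−vt)²/(4Dt) = (0.298)²/(4 × 0.0261 × 10.5) = 0.08101; exp(−0.08101) = 0.9222.
C = 0.01796 × 0.9222 = 0.0166 kg/m³.

0.0166 kg/m³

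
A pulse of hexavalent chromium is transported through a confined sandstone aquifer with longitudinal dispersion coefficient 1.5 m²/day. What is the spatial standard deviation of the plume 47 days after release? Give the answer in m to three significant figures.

Dispersive spreading gives a Gaussian with σ² = 2Dt; advection only shifts the center.
σ = √(2 × 1.5 × 47) = 11.9 m.

11.9 m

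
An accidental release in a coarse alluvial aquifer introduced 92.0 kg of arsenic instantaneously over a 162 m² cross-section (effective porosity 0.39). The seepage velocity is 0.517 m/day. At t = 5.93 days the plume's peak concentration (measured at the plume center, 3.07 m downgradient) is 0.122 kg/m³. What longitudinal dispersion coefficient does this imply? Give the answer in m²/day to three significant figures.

1.91 m²/day

At the plume center C_max = M/(n_e·A·√(4πDt)), so D = M²/(4πt·(n_e·A·C_max)²).
n_e·A·C_max = 0.39 × 162 × 0.122 = 7.708 kg/m.
D = 92.0²/(4π × 5.93 × 7.708²) = 1.91 m²/day.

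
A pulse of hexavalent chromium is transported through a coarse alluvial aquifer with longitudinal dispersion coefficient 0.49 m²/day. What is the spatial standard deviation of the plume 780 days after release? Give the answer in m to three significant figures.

Dispersive spreading gives a Gaussian with σ² = 2Dt; advection only shifts the center.
σ = √(2 × 0.49 × 780) = 27.6 m.

27.6 m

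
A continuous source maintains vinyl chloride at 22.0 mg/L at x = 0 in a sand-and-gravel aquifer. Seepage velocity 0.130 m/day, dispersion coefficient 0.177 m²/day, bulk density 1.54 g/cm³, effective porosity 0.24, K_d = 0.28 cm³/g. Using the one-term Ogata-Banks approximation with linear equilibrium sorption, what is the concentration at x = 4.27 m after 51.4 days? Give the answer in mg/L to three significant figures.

Retardation factor R = 1 + ρ_b·K_d/n = 1 + 1.54 × 0.28/0.24 = 2.797.
Sorption retards both mechanisms: v_R = v/R = 0.04648 m/day, D_R = D/R = 0.06328 m²/day.
v_R·t = 0.04648 × 51.4 = 2.389072 m; 2√(D_R t) = 3.607 m; argument = (4.27 − 2.389072)/3.607 = 0.5215.
C = C₀ × ½·erfc(0.5215) = 22.0 × 0.2304 = 5.07 mg/L.

5.07 mg/L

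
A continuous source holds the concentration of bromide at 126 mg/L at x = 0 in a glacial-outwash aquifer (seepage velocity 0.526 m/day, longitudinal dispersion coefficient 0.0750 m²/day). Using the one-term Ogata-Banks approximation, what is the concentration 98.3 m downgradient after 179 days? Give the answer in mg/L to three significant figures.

26.7 mg/L

For a continuous step input, C/C₀ ≈ ½·erfc((x−vt)/(2√(Dt))).
vt = 0.526 × 179 = 94.154 m and 2√(Dt) = 2√(0.0750 × 179) = 7.328 m.
Argument (x−vt)/(2√(Dt)) = (98.3 − 94.154)/7.328 = 0.5658; ½·erfc(0.5658) = 0.2118.
C = 126 × 0.2118 = 26.7 mg/L.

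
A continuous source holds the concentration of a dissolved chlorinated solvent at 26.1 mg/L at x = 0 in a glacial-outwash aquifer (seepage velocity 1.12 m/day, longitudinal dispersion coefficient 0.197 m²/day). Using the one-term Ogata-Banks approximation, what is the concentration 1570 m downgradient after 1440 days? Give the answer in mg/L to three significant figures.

25.2 mg/L

For a continuous step input, C/C₀ ≈ ½·erfc((x−vt)/(2√(Dt))).
vt = 1.12 × 1440 = 1612.8 m and 2√(Dt) = 2√(0.197 × 1440) = 33.69 m.
Argument (x−vt)/(2√(Dt)) = (1570 − 1612.8)/33.69 = -1.270; ½·erfc(-1.270) = 0.9638.
C = 26.1 × 0.9638 = 25.2 mg/L.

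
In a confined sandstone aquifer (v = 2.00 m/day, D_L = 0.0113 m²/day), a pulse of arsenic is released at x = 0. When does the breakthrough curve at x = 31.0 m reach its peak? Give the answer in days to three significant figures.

15.5 days

For the 1D instantaneous-source solution, setting ∂C/∂t = 0 at fixed x gives v²t² + 2Dt − x² = 0, so t = (√(D² + v²x²) − D)/v².
√(D² + v²x²) = √(0.0113² + 2.00² × 31.0²) = 62.00; v² = 4.
t = (62.00 − 0.0113)/4 = 15.5 days (vs. the pure-advection estimate x/v = 15.5 d).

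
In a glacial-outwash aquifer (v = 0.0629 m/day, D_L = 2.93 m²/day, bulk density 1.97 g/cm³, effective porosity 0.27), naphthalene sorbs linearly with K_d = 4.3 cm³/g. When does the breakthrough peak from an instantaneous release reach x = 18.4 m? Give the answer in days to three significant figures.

1800 days

Retardation factor R = 1 + ρ_b·K_d/n = 1 + 1.97 × 4.3/0.27 = 32.37.
Sorption retards both mechanisms: v_R = v/R = 0.001943 m/day, D_R = D/R = 0.09052 m²/day.
Peak time from v_R²t² + 2D_R t − x² = 0: t = (√(D_R² + v_R²x²) − D_R)/v_R².
√(D_R² + v_R²x²) = √(0.09052² + 0.001943² × 18.4²) = 0.09732; v_R² = 3.775e-06.
t = (0.09732 − 0.09052)/3.775e-06 = 1800 days.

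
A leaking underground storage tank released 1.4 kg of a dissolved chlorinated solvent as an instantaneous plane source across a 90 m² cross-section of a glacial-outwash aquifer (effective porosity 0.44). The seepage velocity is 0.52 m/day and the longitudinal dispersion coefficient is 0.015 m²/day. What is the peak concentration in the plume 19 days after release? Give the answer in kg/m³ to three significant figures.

The peak of an instantaneous 1D plume sits at x = vt; there the Gaussian factor is 1 and C_max = M/(n_e·A·√(4πDt)), where n_e·A is the pore area the mass is dissolved in.
√(4πDt) = √(4π × 0.015 × 19) = 1.892 m, so C_max = 1.4/(0.44 × 90 × 1.892) = 0.0187 kg/m³.

0.0187 kg/m³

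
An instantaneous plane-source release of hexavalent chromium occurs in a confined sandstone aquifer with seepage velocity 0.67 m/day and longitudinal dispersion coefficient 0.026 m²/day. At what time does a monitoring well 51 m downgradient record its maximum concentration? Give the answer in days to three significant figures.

76.1 days

For the 1D instantaneous-source solution, setting ∂C/∂t = 0 at fixed x gives v²t² + 2Dt − x² = 0, so t = (√(D² + v²x²) − D)/v².
√(D² + v²x²) = √(0.026² + 0.67² × 51²) = 34.17; v² = 0.4489.
t = (34.17 − 0.026)/0.4489 = 76.1 days (vs. the pure-advection estimate x/v = 76.1 d).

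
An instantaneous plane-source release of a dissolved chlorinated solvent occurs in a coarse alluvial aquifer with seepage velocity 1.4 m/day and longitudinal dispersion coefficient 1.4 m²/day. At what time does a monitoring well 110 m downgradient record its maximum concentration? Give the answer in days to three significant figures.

For the 1D instantaneous-source solution, setting ∂C/∂t = 0 at fixed x gives v²t² + 2Dt − x² = 0, so t = (√(D² + v²x²) − D)/v².
√(D² + v²x²) = √(1.4² + 1.4² × 110²) = 154.0; v² = 1.96.
t = (154.0 − 1.4)/1.96 = 77.9 days (vs. the pure-advection estimate x/v = 78.6 d).

77.9 days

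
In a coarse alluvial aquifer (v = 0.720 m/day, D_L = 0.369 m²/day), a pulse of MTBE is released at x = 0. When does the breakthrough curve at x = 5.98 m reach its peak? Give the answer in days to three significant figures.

7.62 days

For the 1D instantaneous-source solution, setting ∂C/∂t = 0 at fixed x gives v²t² + 2Dt − x² = 0, so t = (√(D² + v²x²) − D)/v².
√(D² + v²x²) = √(0.369² + 0.720² × 5.98²) = 4.321; v² = 0.5184.
t = (4.321 − 0.369)/0.5184 = 7.62 days (vs. the pure-advection estimate x/v = 8.31 d).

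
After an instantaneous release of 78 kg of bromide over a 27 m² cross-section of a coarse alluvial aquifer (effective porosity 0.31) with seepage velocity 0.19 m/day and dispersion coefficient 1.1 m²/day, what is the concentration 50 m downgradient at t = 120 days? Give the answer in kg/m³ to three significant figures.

0.0564 kg/m³

For an instantaneous plane source, C(x,t) = M/(n_e·A·√(4πDt)) · exp(−(x−vt)²/(4Dt)), with n_e·A the pore (flow) area.
Plume center vt = 0.19 × 120 = 22.8 m, so the well at 50 m is 27.2 m downgradient of the peak.
√(4πDt) = 40.73 m, giving peak height M/(n_e·A·√(4πDt)) = 78/(0.31 × 27 × 40.73) = 0.2288 kg/m³.
(x−vt)²/(4Dt) = (27.2)²/(4 × 1.1 × 120) = 1.401; exp(−1.401) = 0.2464.
C = 0.2288 × 0.2464 = 0.0564 kg/m³.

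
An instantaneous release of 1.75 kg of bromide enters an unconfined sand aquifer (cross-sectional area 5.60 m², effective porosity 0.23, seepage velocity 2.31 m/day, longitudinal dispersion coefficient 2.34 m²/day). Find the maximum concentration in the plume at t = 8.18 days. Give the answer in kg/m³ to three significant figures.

The peak of an instantaneous 1D plume sits at x = vt; there the Gaussian factor is 1 and C_max = M/(n_e·A·√(4πDt)), where n_e·A is the pore area the mass is dissolved in.
√(4πDt) = √(4π × 2.34 × 8.18) = 15.51 m, so C_max = 1.75/(0.23 × 5.60 × 15.51) = 0.0876 kg/m³.

0.0876 kg/m³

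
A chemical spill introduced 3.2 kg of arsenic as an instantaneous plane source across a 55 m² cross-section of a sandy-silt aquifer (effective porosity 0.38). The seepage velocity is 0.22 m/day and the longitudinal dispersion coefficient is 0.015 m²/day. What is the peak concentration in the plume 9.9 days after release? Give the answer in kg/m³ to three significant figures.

0.112 kg/m³

The peak of an instantaneous 1D plume sits at x = vt; there the Gaussian factor is 1 and C_max = M/(n_e·A·√(4πDt)), where n_e·A is the pore area the mass is dissolved in.
√(4πDt) = √(4π × 0.015 × 9.9) = 1.366 m, so C_max = 3.2/(0.38 × 55 × 1.366) = 0.112 kg/m³.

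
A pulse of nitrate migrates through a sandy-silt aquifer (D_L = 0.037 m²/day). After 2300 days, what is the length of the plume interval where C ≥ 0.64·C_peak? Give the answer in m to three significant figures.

The plume is Gaussian with σ = √(2Dt) = √(2 × 0.037 × 2300) = 13.05 m.
C/C_peak = exp(−Δx²/(2σ²)) = 0.64 ⇒ Δx = σ·√(−2 ln 0.64) = 13.05 × 0.9448 = 12.33 m.
Width = 2Δx = 24.7 m.

24.7 m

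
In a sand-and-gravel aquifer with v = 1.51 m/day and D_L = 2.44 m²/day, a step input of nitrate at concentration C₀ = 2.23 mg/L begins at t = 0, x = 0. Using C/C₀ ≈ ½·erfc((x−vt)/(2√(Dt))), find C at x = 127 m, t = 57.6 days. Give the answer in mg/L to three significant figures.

0.0189 mg/L

For a continuous step input, C/C₀ ≈ ½·erfc((x−vt)/(2√(Dt))).
vt = 1.51 × 57.6 = 86.976 m and 2√(Dt) = 2√(2.44 × 57.6) = 23.71 m.
Argument (x−vt)/(2√(Dt)) = (127 − 86.976)/23.71 = 1.688; ½·erfc(1.688) = 0.008489.
C = 2.23 × 0.008489 = 0.0189 mg/L.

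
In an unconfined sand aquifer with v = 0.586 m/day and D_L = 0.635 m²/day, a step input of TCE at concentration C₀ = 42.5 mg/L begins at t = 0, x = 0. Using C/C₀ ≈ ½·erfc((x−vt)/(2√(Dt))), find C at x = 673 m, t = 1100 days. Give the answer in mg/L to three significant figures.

9.51 mg/L

For a continuous step input, C/C₀ ≈ ½·erfc((x−vt)/(2√(Dt))).
vt = 0.586 × 1100 = 644.6 m and 2√(Dt) = 2√(0.635 × 1100) = 52.86 m.
Argument (x−vt)/(2√(Dt)) = (673 − 644.6)/52.86 = 0.5373; ½·erfc(0.5373) = 0.2237.
C = 42.5 × 0.2237 = 9.51 mg/L.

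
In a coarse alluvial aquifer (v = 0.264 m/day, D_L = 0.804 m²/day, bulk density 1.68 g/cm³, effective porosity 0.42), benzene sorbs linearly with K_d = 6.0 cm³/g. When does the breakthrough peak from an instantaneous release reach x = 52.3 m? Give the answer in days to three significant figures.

4670 days

Retardation factor R = 1 + ρ_b·K_d/n = 1 + 1.68 × 6.0/0.42 = 25.00.
Sorption retards both mechanisms: v_R = v/R = 0.01056 m/day, D_R = D/R = 0.03216 m²/day.
Peak time from v_R²t² + 2D_R t − x² = 0: t = (√(D_R² + v_R²x²) − D_R)/v_R².
√(D_R² + v_R²x²) = √(0.03216² + 0.01056² × 52.3²) = 0.5532; v_R² = 0.0001115.
t = (0.5532 − 0.03216)/0.0001115 = 4670 days.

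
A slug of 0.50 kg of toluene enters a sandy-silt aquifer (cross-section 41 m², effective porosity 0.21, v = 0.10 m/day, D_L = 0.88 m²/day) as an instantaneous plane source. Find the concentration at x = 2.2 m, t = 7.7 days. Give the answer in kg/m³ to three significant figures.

For an instantaneous plane source, C(x,t) = M/(n_e·A·√(4πDt)) · exp(−(x−vt)²/(4Dt)), with n_e·A the pore (flow) area.
Plume center vt = 0.10 × 7.7 = 0.77 m, so the well at 2.2 m is 1.43 m downgradient of the peak.
√(4πDt) = 9.228 m, giving peak height M/(n_e·A·√(4πDt)) = 0.50/(0.21 × 41 × 9.228) = 0.006293 kg/m³.
(x−vt)²/(4Dt) = (1.43)²/(4 × 0.88 × 7.7) = 0.07545; exp(−0.07545) = 0.9273.
C = 0.006293 × 0.9273 = 0.00584 kg/m³.

0.00584 kg/m³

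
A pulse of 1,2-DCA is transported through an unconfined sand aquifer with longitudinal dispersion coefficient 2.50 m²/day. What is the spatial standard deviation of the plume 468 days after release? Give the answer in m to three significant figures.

Dispersive spreading gives a Gaussian with σ² = 2Dt; advection only shifts the center.
σ = √(2 × 2.50 × 468) = 48.4 m.

48.4 m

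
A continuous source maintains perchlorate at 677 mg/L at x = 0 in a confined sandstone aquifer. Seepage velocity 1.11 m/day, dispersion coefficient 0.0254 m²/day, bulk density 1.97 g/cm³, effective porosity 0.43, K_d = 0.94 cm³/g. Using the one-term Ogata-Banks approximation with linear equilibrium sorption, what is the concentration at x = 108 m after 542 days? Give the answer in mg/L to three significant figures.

671 mg/L

Retardation factor R = 1 + ρ_b·K_d/n = 1 + 1.97 × 0.94/0.43 = 5.307.
Sorption retards both mechanisms: v_R = v/R = 0.2092 m/day, D_R = D/R = 0.004786 m²/day.
v_R·t = 0.2092 × 542 = 113.3864 m; 2√(D_R t) = 3.221 m; argument = (108 − 113.3864)/3.221 = -1.672.
C = C₀ × ½·erfc(-1.672) = 677 × 0.9910 = 671 mg/L.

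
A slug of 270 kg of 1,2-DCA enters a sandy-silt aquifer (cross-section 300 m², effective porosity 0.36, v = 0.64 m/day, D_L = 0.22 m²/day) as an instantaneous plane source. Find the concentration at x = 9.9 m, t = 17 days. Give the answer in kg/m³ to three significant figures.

For an instantaneous plane source, C(x,t) = M/(n_e·A·√(4πDt)) · exp(−(x−vt)²/(4Dt)), with n_e·A the pore (flow) area.
Plume center vt = 0.64 × 17 = 10.88 m, so the well at 9.9 m is 0.98 m upgradient of the peak.
√(4πDt) = 6.856 m, giving peak height M/(n_e·A·√(4πDt)) = 270/(0.36 × 300 × 6.856) = 0.3646 kg/m³.
(x−vt)²/(4Dt) = (-0.98)²/(4 × 0.22 × 17) = 0.06420; exp(−0.06420) = 0.9378.
C = 0.3646 × 0.9378 = 0.342 kg/m³.

0.342 kg/m³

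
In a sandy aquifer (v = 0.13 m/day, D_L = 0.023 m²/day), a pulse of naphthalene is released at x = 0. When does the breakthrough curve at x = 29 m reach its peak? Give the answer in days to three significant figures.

For the 1D instantaneous-source solution, setting ∂C/∂t = 0 at fixed x gives v²t² + 2Dt − x² = 0, so t = (√(D² + v²x²) − D)/v².
√(D² + v²x²) = √(0.023² + 0.13² × 29²) = 3.770; v² = 0.0169.
t = (3.770 − 0.023)/0.0169 = 222 days (vs. the pure-advection estimate x/v = 223 d).

222 days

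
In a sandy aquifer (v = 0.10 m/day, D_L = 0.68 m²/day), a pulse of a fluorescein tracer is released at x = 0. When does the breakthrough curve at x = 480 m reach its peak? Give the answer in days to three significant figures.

4730 days

For the 1D instantaneous-source solution, setting ∂C/∂t = 0 at fixed x gives v²t² + 2Dt − x² = 0, so t = (√(D² + v²x²) − D)/v².
√(D² + v²x²) = √(0.68² + 0.10² × 480²) = 48.00; v² = 0.01.
t = (48.00 − 0.68)/0.01 = 4730 days (vs. the pure-advection estimate x/v = 4800 d).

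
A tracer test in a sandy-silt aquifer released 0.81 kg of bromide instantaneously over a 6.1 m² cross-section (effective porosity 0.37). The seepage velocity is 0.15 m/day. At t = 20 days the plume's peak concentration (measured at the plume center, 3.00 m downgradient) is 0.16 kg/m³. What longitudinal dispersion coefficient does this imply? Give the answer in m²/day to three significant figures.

0.0200 m²/day

At the plume center C_max = M/(n_e·A·√(4πDt)), so D = M²/(4πt·(n_e·A·C_max)²).
n_e·A·C_max = 0.37 × 6.1 × 0.16 = 0.3611 kg/m.
D = 0.81²/(4π × 20 × 0.3611²) = 0.0200 m²/day.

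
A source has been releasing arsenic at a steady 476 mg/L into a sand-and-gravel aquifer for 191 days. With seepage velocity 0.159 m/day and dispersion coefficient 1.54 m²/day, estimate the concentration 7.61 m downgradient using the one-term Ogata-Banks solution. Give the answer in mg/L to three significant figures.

For a continuous step input, C/C₀ ≈ ½·erfc((x−vt)/(2√(Dt))).
vt = 0.159 × 191 = 30.369 m and 2√(Dt) = 2√(1.54 × 191) = 34.30 m.
Argument (x−vt)/(2√(Dt)) = (7.61 − 30.369)/34.30 = -0.6635; ½·erfc(-0.6635) = 0.8260.
C = 476 × 0.8260 = 393 mg/L.

393 mg/L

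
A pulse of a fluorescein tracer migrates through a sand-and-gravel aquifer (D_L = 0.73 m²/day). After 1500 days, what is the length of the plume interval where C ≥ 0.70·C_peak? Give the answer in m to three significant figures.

79.1 m

The plume is Gaussian with σ = √(2Dt) = √(2 × 0.73 × 1500) = 46.80 m.
C/C_peak = exp(−Δx²/(2σ²)) = 0.70 ⇒ Δx = σ·√(−2 ln 0.70) = 46.80 × 0.8446 = 39.53 m.
Width = 2Δx = 79.1 m.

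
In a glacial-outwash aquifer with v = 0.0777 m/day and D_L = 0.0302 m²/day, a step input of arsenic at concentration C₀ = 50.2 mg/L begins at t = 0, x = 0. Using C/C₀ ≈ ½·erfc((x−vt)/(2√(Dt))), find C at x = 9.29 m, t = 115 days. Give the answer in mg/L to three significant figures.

For a continuous step input, C/C₀ ≈ ½·erfc((x−vt)/(2√(Dt))).
vt = 0.0777 × 115 = 8.9355 m and 2√(Dt) = 2√(0.0302 × 115) = 3.727 m.
Argument (x−vt)/(2√(Dt)) = (9.29 − 8.9355)/3.727 = 0.09512; ½·erfc(0.09512) = 0.4465.
C = 50.2 × 0.4465 = 22.4 mg/L.

22.4 mg/L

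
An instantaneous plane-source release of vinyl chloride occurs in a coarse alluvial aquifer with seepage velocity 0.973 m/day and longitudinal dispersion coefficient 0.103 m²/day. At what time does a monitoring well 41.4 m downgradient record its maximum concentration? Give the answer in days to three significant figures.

For the 1D instantaneous-source solution, setting ∂C/∂t = 0 at fixed x gives v²t² + 2Dt − x² = 0, so t = (√(D² + v²x²) − D)/v².
√(D² + v²x²) = √(0.103² + 0.973² × 41.4²) = 40.28; v² = 0.946729.
t = (40.28 − 0.103)/0.946729 = 42.4 days (vs. the pure-advection estimate x/v = 42.5 d).

42.4 days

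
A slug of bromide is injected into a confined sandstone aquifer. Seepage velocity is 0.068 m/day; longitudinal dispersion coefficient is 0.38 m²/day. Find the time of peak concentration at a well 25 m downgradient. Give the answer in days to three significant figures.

For the 1D instantaneous-source solution, setting ∂C/∂t = 0 at fixed x gives v²t² + 2Dt − x² = 0, so t = (√(D² + v²x²) − D)/v².
√(D² + v²x²) = √(0.38² + 0.068² × 25²) = 1.742; v² = 0.004624.
t = (1.742 − 0.38)/0.004624 = 295 days (vs. the pure-advection estimate x/v = 368 d).

295 days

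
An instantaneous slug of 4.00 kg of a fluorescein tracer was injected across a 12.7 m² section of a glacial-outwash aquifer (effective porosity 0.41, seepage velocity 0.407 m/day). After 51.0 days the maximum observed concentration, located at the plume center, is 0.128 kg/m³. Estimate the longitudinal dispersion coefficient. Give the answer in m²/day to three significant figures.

At the plume center C_max = M/(n_e·A·√(4πDt)), so D = M²/(4πt·(n_e·A·C_max)²).
n_e·A·C_max = 0.41 × 12.7 × 0.128 = 0.6665 kg/m.
D = 4.00²/(4π × 51.0 × 0.6665²) = 0.0562 m²/day.

0.0562 m²/day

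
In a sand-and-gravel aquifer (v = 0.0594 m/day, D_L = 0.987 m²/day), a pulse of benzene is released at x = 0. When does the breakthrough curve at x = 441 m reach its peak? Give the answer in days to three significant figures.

For the 1D instantaneous-source solution, setting ∂C/∂t = 0 at fixed x gives v²t² + 2Dt − x² = 0, so t = (√(D² + v²x²) − D)/v².
√(D² + v²x²) = √(0.987² + 0.0594² × 441²) = 26.21; v² = 0.00352836.
t = (26.21 − 0.987)/0.00352836 = 7150 days (vs. the pure-advection estimate x/v = 7420 d).

7150 days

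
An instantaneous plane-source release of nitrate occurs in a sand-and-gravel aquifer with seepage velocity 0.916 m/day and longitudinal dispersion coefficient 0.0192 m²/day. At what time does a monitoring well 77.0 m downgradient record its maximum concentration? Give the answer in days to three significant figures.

84.0 days

For the 1D instantaneous-source solution, setting ∂C/∂t = 0 at fixed x gives v²t² + 2Dt − x² = 0, so t = (√(D² + v²x²) − D)/v².
√(D² + v²x²) = √(0.0192² + 0.916² × 77.0²) = 70.53; v² = 0.839056.
t = (70.53 − 0.0192)/0.839056 = 84.0 days (vs. the pure-advection estimate x/v = 84.1 d).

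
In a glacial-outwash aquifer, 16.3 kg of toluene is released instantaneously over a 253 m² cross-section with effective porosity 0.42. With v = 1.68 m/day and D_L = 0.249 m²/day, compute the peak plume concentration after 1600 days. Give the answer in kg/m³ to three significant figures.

0.00217 kg/m³

The peak of an instantaneous 1D plume sits at x = vt; there the Gaussian factor is 1 and C_max = M/(n_e·A·√(4πDt)), where n_e·A is the pore area the mass is dissolved in.
√(4πDt) = √(4π × 0.249 × 1600) = 70.76 m, so C_max = 16.3/(0.42 × 253 × 70.76) = 0.00217 kg/m³.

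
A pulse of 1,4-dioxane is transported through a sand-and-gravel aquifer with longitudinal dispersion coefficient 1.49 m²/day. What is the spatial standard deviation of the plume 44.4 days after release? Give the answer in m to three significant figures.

11.5 m

Dispersive spreading gives a Gaussian with σ² = 2Dt; advection only shifts the center.
σ = √(2 × 1.49 × 44.4) = 11.5 m.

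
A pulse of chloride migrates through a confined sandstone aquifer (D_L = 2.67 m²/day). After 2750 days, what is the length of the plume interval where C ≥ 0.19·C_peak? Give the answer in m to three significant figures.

442 m

The plume is Gaussian with σ = √(2Dt) = √(2 × 2.67 × 2750) = 121.2 m.
C/C_peak = exp(−Δx²/(2σ²)) = 0.19 ⇒ Δx = σ·√(−2 ln 0.19) = 121.2 × 1.822 = 220.8 m.
Width = 2Δx = 442 m.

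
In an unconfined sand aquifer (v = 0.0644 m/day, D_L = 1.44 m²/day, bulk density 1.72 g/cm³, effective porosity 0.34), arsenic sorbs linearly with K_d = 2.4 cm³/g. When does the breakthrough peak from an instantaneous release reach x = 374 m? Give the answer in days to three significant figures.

71900 days

Retardation factor R = 1 + ρ_b·K_d/n = 1 + 1.72 × 2.4/0.34 = 13.14.
Sorption retards both mechanisms: v_R = v/R = 0.004901 m/day, D_R = D/R = 0.1096 m²/day.
Peak time from v_R²t² + 2D_R t − x² = 0: t = (√(D_R² + v_R²x²) − D_R)/v_R².
√(D_R² + v_R²x²) = √(0.1096² + 0.004901² × 374²) = 1.836; v_R² = 2.402e-05.
t = (1.836 − 0.1096)/2.402e-05 = 71900 days.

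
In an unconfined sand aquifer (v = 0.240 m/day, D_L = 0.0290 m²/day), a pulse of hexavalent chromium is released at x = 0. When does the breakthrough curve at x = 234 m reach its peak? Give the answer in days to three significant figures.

974 days

For the 1D instantaneous-source solution, setting ∂C/∂t = 0 at fixed x gives v²t² + 2Dt − x² = 0, so t = (√(D² + v²x²) − D)/v².
√(D² + v²x²) = √(0.0290² + 0.240² × 234²) = 56.16; v² = 0.0576.
t = (56.16 − 0.0290)/0.0576 = 974 days (vs. the pure-advection estimate x/v = 975 d).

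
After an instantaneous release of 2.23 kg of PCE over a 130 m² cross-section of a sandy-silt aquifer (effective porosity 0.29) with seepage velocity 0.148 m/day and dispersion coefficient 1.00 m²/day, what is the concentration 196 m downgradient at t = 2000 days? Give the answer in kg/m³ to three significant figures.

For an instantaneous plane source, C(x,t) = M/(n_e·A·√(4πDt)) · exp(−(x−vt)²/(4Dt)), with n_e·A the pore (flow) area.
Plume center vt = 0.148 × 2000 = 296 m, so the well at 196 m is 100 m upgradient of the peak.
√(4πDt) = 158.5 m, giving peak height M/(n_e·A·√(4πDt)) = 2.23/(0.29 × 130 × 158.5) = 0.0003732 kg/m³.
(x−vt)²/(4Dt) = (-100)²/(4 × 1.00 × 2000) = 1.250; exp(−1.250) = 0.2865.
C = 0.0003732 × 0.2865 = 0.000107 kg/m³.

0.000107 kg/m³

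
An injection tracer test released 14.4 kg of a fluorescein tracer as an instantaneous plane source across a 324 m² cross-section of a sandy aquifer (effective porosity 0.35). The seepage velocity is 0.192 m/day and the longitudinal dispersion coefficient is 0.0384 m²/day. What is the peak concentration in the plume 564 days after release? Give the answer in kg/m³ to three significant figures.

The peak of an instantaneous 1D plume sits at x = vt; there the Gaussian factor is 1 and C_max = M/(n_e·A·√(4πDt)), where n_e·A is the pore area the mass is dissolved in.
√(4πDt) = √(4π × 0.0384 × 564) = 16.50 m, so C_max = 14.4/(0.35 × 324 × 16.50) = 0.00770 kg/m³.

0.00770 kg/m³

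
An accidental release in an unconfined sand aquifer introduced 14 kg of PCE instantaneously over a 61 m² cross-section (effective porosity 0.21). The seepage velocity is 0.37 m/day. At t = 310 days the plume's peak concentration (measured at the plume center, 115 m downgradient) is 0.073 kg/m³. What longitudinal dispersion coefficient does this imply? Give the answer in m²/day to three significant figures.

At the plume center C_max = M/(n_e·A·√(4πDt)), so D = M²/(4πt·(n_e·A·C_max)²).
n_e·A·C_max = 0.21 × 61 × 0.073 = 0.9351 kg/m.
D = 14²/(4π × 310 × 0.9351²) = 0.0575 m²/day.

0.0575 m²/day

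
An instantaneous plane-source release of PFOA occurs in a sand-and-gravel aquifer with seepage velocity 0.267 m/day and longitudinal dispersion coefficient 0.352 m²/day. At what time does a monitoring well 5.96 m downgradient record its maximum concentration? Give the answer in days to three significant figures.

For the 1D instantaneous-source solution, setting ∂C/∂t = 0 at fixed x gives v²t² + 2Dt − x² = 0, so t = (√(D² + v²x²) − D)/v².
√(D² + v²x²) = √(0.352² + 0.267² × 5.96²) = 1.630; v² = 0.071289.
t = (1.630 − 0.352)/0.071289 = 17.9 days (vs. the pure-advection estimate x/v = 22.3 d).

17.9 days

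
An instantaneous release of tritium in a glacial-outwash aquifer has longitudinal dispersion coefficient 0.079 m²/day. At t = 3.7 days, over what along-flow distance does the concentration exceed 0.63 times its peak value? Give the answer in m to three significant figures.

1.47 m

The plume is Gaussian with σ = √(2Dt) = √(2 × 0.079 × 3.7) = 0.7646 m.
C/C_peak = exp(−Δx²/(2σ²)) = 0.63 ⇒ Δx = σ·√(−2 ln 0.63) = 0.7646 × 0.9613 = 0.7350 m.
Width = 2Δx = 1.47 m.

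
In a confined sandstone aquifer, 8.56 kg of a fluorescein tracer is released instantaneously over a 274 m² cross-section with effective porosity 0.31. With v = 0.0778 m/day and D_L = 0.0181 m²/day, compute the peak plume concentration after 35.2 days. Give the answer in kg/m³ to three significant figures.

The peak of an instantaneous 1D plume sits at x = vt; there the Gaussian factor is 1 and C_max = M/(n_e·A·√(4πDt)), where n_e·A is the pore area the mass is dissolved in.
√(4πDt) = √(4π × 0.0181 × 35.2) = 2.830 m, so C_max = 8.56/(0.31 × 274 × 2.830) = 0.0356 kg/m³.

0.0356 kg/m³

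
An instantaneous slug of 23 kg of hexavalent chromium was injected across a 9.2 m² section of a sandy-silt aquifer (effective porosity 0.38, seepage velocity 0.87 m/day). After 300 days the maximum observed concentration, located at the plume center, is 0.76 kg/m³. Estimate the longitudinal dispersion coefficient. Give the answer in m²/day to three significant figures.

At the plume center C_max = M/(n_e·A·√(4πDt)), so D = M²/(4πt·(n_e·A·C_max)²).
n_e·A·C_max = 0.38 × 9.2 × 0.76 = 2.657 kg/m.
D = 23²/(4π × 300 × 2.657²) = 0.0199 m²/day.

0.0199 m²/day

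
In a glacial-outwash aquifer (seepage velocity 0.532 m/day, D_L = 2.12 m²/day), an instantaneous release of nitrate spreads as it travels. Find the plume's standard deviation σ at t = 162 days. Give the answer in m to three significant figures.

26.2 m

Dispersive spreading gives a Gaussian with σ² = 2Dt; advection only shifts the center.
σ = √(2 × 2.12 × 162) = 26.2 m.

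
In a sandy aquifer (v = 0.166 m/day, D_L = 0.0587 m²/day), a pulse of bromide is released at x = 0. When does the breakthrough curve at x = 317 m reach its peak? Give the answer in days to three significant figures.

For the 1D instantaneous-source solution, setting ∂C/∂t = 0 at fixed x gives v²t² + 2Dt − x² = 0, so t = (√(D² + v²x²) − D)/v².
√(D² + v²x²) = √(0.0587² + 0.166² × 317²) = 52.62; v² = 0.027556.
t = (52.62 − 0.0587)/0.027556 = 1910 days (vs. the pure-advection estimate x/v = 1910 d).

1910 days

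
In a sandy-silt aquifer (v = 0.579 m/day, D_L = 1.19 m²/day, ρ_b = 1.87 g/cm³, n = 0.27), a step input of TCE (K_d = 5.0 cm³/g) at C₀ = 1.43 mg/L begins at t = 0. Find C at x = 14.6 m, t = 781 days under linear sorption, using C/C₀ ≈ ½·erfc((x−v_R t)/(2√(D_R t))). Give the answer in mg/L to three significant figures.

Retardation factor R = 1 + ρ_b·K_d/n = 1 + 1.87 × 5.0/0.27 = 35.63.
Sorption retards both mechanisms: v_R = v/R = 0.01625 m/day, D_R = D/R = 0.03340 m²/day.
v_R·t = 0.01625 × 781 = 12.69125 m; 2√(D_R t) = 10.21 m; argument = (14.6 − 12.69125)/10.21 = 0.1869.
C = C₀ × ½·erfc(0.1869) = 1.43 × 0.3958 = 0.566 mg/L.

0.566 mg/L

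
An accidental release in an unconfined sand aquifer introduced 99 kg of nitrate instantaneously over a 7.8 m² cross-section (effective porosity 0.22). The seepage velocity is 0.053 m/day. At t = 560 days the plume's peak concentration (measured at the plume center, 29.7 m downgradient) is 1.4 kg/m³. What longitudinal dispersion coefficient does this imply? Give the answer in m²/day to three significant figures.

0.241 m²/day

At the plume center C_max = M/(n_e·A·√(4πDt)), so D = M²/(4πt·(n_e·A·C_max)²).
n_e·A·C_max = 0.22 × 7.8 × 1.4 = 2.402 kg/m.
D = 99²/(4π × 560 × 2.402²) = 0.241 m²/day.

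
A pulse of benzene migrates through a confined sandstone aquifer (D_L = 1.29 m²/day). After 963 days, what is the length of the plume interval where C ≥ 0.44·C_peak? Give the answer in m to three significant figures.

128 m

The plume is Gaussian with σ = √(2Dt) = √(2 × 1.29 × 963) = 49.85 m.
C/C_peak = exp(−Δx²/(2σ²)) = 0.44 ⇒ Δx = σ·√(−2 ln 0.44) = 49.85 × 1.281 = 63.86 m.
Width = 2Δx = 128 m.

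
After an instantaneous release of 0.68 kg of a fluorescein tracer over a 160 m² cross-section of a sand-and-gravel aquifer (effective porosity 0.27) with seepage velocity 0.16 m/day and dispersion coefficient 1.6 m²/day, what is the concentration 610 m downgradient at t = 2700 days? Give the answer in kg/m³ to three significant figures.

1.08e-05 kg/m³

For an instantaneous plane source, C(x,t) = M/(n_e·A·√(4πDt)) · exp(−(x−vt)²/(4Dt)), with n_e·A the pore (flow) area.
Plume center vt = 0.16 × 2700 = 432 m, so the well at 610 m is 178 m downgradient of the peak.
√(4πDt) = 233.0 m, giving peak height M/(n_e·A·√(4πDt)) = 0.68/(0.27 × 160 × 233.0) = 6.756e-05 kg/m³.
(x−vt)²/(4Dt) = (178)²/(4 × 1.6 × 2700) = 1.834; exp(−1.834) = 0.1598.
C = 6.756e-05 × 0.1598 = 1.08e-05 kg/m³.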